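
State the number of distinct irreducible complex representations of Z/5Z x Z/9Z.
45

Reasoning: The number of irreducible complex representations of a finite group equals its number of conjugacy classes. Z/5Z x Z/9Z is abelian of order 45, so every element is its own conjugacy class: 45 classes, so Z/5Z x Z/9Z (order 45) has exactly 45 irreducible complex representations.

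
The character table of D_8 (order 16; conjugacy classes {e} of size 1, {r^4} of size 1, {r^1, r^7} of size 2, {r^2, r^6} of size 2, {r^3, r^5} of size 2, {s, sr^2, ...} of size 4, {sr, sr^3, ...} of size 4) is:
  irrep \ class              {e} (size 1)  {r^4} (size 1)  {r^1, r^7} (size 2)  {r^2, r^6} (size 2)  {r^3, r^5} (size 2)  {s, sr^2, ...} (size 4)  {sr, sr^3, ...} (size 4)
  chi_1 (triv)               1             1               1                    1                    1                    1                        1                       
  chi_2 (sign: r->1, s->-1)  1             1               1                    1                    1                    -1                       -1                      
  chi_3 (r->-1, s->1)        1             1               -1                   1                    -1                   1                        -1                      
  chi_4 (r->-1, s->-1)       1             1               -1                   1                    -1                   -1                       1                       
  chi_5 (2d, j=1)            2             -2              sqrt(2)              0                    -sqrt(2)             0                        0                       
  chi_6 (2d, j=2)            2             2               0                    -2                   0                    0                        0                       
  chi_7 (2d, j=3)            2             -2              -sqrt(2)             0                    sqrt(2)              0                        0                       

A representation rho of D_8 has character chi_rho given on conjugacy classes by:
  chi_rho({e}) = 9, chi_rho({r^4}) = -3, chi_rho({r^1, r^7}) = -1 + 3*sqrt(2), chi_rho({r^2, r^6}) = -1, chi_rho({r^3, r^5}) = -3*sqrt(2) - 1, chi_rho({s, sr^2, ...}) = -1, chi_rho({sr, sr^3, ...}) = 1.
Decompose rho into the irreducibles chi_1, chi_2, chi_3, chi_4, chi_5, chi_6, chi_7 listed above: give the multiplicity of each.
Multiplicities: chi_1: 0, chi_2: 0, chi_3: 0, chi_4: 1, chi_5: 3, chi_6: 1, chi_7: 0.

Use <chi_rho, chi> = (1/|G|) sum_C |C| * chi_rho(C) * conj(chi(C)) with |G| = 16 for each irreducible chi in the table:
  <chi_rho, chi_1> = (1/16)[1*(9)*conj(1) + 1*(-3)*conj(1) + 2*(-1 + 3*sqrt(2))*conj(1) + 2*(-1)*conj(1) + 2*(-3*sqrt(2) - 1)*conj(1) + 4*(-1)*conj(1) + 4*(1)*conj(1)]
      = (1/16)[(9) + (-3) + (-2 + 6*sqrt(2)) + (-2) + (-6*sqrt(2) - 2) + (-4) + (4)] = 0/16 = 0
  <chi_rho, chi_2> = (1/16)[1*(9)*conj(1) + 1*(-3)*conj(1) + 2*(-1 + 3*sqrt(2))*conj(1) + 2*(-1)*conj(1) + 2*(-3*sqrt(2) - 1)*conj(1) + 4*(-1)*conj(-1) + 4*(1)*conj(-1)]
      = (1/16)[(9) + (-3) + (-2 + 6*sqrt(2)) + (-2) + (-6*sqrt(2) - 2) + (4) + (-4)] = 0/16 = 0
  <chi_rho, chi_3> = (1/16)[1*(9)*conj(1) + 1*(-3)*conj(1) + 2*(-1 + 3*sqrt(2))*conj(-1) + 2*(-1)*conj(1) + 2*(-3*sqrt(2) - 1)*conj(-1) + 4*(-1)*conj(1) + 4*(1)*conj(-1)]
      = (1/16)[(9) + (-3) + (2 - 6*sqrt(2)) + (-2) + (2 + 6*sqrt(2)) + (-4) + (-4)] = 0/16 = 0
  <chi_rho, chi_4> = (1/16)[1*(9)*conj(1) + 1*(-3)*conj(1) + 2*(-1 + 3*sqrt(2))*conj(-1) + 2*(-1)*conj(1) + 2*(-3*sqrt(2) - 1)*conj(-1) + 4*(-1)*conj(-1) + 4*(1)*conj(1)]
      = (1/16)[(9) + (-3) + (2 - 6*sqrt(2)) + (-2) + (2 + 6*sqrt(2)) + (4) + (4)] = 16/16 = 1
  <chi_rho, chi_5> = (1/16)[1*(9)*conj(2) + 1*(-3)*conj(-2) + 2*(-1 + 3*sqrt(2))*conj(sqrt(2)) + 2*(-1)*conj(0) + 2*(-3*sqrt(2) - 1)*conj(-sqrt(2)) + 4*(-1)*conj(0) + 4*(1)*conj(0)]
      = (1/16)[(18) + (6) + (12 - 2*sqrt(2)) + (0) + (2*sqrt(2) + 12) + (0) + (0)] = 48/16 = 3
  <chi_rho, chi_6> = (1/16)[1*(9)*conj(2) + 1*(-3)*conj(2) + 2*(-1 + 3*sqrt(2))*conj(0) + 2*(-1)*conj(-2) + 2*(-3*sqrt(2) - 1)*conj(0) + 4*(-1)*conj(0) + 4*(1)*conj(0)]
      = (1/16)[(18) + (-6) + (0) + (4) + (0) + (0) + (0)] = 16/16 = 1
  <chi_rho, chi_7> = (1/16)[1*(9)*conj(2) + 1*(-3)*conj(-2) + 2*(-1 + 3*sqrt(2))*conj(-sqrt(2)) + 2*(-1)*conj(0) + 2*(-3*sqrt(2) - 1)*conj(sqrt(2)) + 4*(-1)*conj(0) + 4*(1)*conj(0)]
      = (1/16)[(18) + (6) + (-12 + 2*sqrt(2)) + (0) + (-12 - 2*sqrt(2)) + (0) + (0)] = 0/16 = 0
Dimension check: dim(rho) = sum (mult * dim) = 0*1 + 0*1 + 0*1 + 1*1 + 3*2 + 1*2 + 0*2 = 9 = chi_rho(e) = 9.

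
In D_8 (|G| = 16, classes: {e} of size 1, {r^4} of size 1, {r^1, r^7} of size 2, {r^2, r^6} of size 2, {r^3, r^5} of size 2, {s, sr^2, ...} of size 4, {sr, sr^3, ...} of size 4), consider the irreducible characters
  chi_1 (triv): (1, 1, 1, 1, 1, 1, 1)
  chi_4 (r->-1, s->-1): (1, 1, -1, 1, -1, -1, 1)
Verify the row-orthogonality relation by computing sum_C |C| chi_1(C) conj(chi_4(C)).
Sum = 0; so <chi_1, chi_4> = 0 (distinct irreducibles are orthogonal).

Proof sketch: Compute term by term over conjugacy classes (|C| * chi_1(C) * conj(chi_4(C))):
  1*(1)*conj(1) + 1*(1)*conj(1) + 2*(1)*conj(-1) + 2*(1)*conj(1) + 2*(1)*conj(-1) + 4*(1)*conj(-1) + 4*(1)*conj(1)
  = (1) + (1) + (-2) + (2) + (-2) + (-4) + (4)
  = 0.
Dividing by |G| = 16 gives 0/16 = 0, matching the row-orthogonality relation <chi_1, chi_4> = [chi_1 = chi_4].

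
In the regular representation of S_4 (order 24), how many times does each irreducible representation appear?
Each irreducible V_i of dimension d_i appears with multiplicity d_i, i.e. rho_reg = (direct sum over all irreducibles V_i) d_i V_i. The irreducible dimensions for S_4 are 1, 1, 2, 3, 3: 2 irreducibles of dimension 1, each with multiplicity 1; 1 irreducible of dimension 2, with multiplicity 2; 2 irreducibles of dimension 3, each with multiplicity 3. Total dimension 2*1*1 + 1*2*2 + 2*3*3 = 24 = |G|.

Why: General theorem: in the regular representation of a finite group G, each irreducible appears with multiplicity equal to its dimension. Check: dim(rho_reg) = sum d_i^2 = 1 + 1 + 4 + 9 + 9 = 24 = |G|.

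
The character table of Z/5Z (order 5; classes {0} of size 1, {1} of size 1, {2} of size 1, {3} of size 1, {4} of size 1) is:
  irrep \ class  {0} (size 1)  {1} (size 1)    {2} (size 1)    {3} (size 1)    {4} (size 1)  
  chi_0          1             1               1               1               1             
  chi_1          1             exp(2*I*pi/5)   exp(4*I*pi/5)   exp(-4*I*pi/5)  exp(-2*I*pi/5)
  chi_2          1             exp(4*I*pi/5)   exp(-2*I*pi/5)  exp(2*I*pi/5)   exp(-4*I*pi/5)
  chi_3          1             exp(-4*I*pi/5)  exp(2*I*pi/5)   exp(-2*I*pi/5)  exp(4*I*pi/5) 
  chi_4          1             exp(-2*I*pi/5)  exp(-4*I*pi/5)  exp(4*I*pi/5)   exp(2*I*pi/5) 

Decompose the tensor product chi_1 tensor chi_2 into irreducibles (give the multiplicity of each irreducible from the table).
chi_1 tensor chi_2 = chi_3 (all other irreducibles have multiplicity 0).

Justification: The character of a tensor product is the pointwise product (chi_1 * chi_2)(C) = chi_1(C) * chi_2(C):
  {0}: (1)*(1), {1}: (exp(2*I*pi/5))*(exp(4*I*pi/5)), {2}: (exp(4*I*pi/5))*(exp(-2*I*pi/5)), {3}: (exp(-4*I*pi/5))*(exp(2*I*pi/5)), {4}: (exp(-2*I*pi/5))*(exp(-4*I*pi/5))
so (chi_1 * chi_2) takes values
  {0} -> 1, {1} -> exp(-4*I*pi/5), {2} -> exp(2*I*pi/5), {3} -> exp(-2*I*pi/5), {4} -> exp(4*I*pi/5).
Now take the inner product of this character with each irreducible chi from the table, <chi_1*chi_2, chi> = (1/5) sum_C |C| (chi_1*chi_2)(C) conj(chi(C)):
  <chi_1*chi_2, chi_0> = (1/5)[1*(1)*conj(1) + 1*(exp(-4*I*pi/5))*conj(1) + 1*(exp(2*I*pi/5))*conj(1) + 1*(exp(-2*I*pi/5))*conj(1) + 1*(exp(4*I*pi/5))*conj(1)]
      = (1/5)[(1) + (exp(-4*I*pi/5)) + (exp(2*I*pi/5)) + (exp(-2*I*pi/5)) + (exp(4*I*pi/5))] = 0/5 = 0
  <chi_1*chi_2, chi_1> = (1/5)[1*(1)*conj(1) + 1*(exp(-4*I*pi/5))*conj(exp(2*I*pi/5)) + 1*(exp(2*I*pi/5))*conj(exp(4*I*pi/5)) + 1*(exp(-2*I*pi/5))*conj(exp(-4*I*pi/5)) + 1*(exp(4*I*pi/5))*conj(exp(-2*I*pi/5))]
      = (1/5)[(1) + (exp(4*I*pi/5)) + (exp(-2*I*pi/5)) + (exp(2*I*pi/5)) + (exp(-4*I*pi/5))] = 0/5 = 0
  <chi_1*chi_2, chi_2> = (1/5)[1*(1)*conj(1) + 1*(exp(-4*I*pi/5))*conj(exp(4*I*pi/5)) + 1*(exp(2*I*pi/5))*conj(exp(-2*I*pi/5)) + 1*(exp(-2*I*pi/5))*conj(exp(2*I*pi/5)) + 1*(exp(4*I*pi/5))*conj(exp(-4*I*pi/5))]
      = (1/5)[(1) + (exp(2*I*pi/5)) + (exp(4*I*pi/5)) + (exp(-4*I*pi/5)) + (exp(-2*I*pi/5))] = 0/5 = 0
  <chi_1*chi_2, chi_3> = (1/5)[1*(1)*conj(1) + 1*(exp(-4*I*pi/5))*conj(exp(-4*I*pi/5)) + 1*(exp(2*I*pi/5))*conj(exp(2*I*pi/5)) + 1*(exp(-2*I*pi/5))*conj(exp(-2*I*pi/5)) + 1*(exp(4*I*pi/5))*conj(exp(4*I*pi/5))]
      = (1/5)[(1) + (1) + (1) + (1) + (1)] = 5/5 = 1
  <chi_1*chi_2, chi_4> = (1/5)[1*(1)*conj(1) + 1*(exp(-4*I*pi/5))*conj(exp(-2*I*pi/5)) + 1*(exp(2*I*pi/5))*conj(exp(-4*I*pi/5)) + 1*(exp(-2*I*pi/5))*conj(exp(4*I*pi/5)) + 1*(exp(4*I*pi/5))*conj(exp(2*I*pi/5))]
      = (1/5)[(1) + (exp(-2*I*pi/5)) + (exp(-4*I*pi/5)) + (exp(4*I*pi/5)) + (exp(2*I*pi/5))] = 0/5 = 0
(Exp terms are combined using exp(i*s)*conj(exp(i*t)) = exp(i*(s-t)), and sums of them are collapsed using the identity that for every m > 1 the m distinct m-th roots of unity sum to 0, e.g. 1 + exp(2*I*pi/3) + exp(-2*I*pi/3) = 0.)
Hence the multiplicities are chi_3: 1. Dimension check: dim(chi_1)*dim(chi_2) = 1*1 = 1 and sum (mult * dim) = 1*1 = 1.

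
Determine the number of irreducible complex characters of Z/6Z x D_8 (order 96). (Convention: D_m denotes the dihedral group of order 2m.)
42

Why: The number of irreducible complex representations of a finite group equals its number of conjugacy classes. For a direct product, #classes(G x H) = #classes(G) * #classes(H). Z/6Z has 6 classes (abelian), D_8 has 7 classes, so 6 * 7 = 42, so Z/6Z x D_8 (order 96) has exactly 42 irreducible complex representations.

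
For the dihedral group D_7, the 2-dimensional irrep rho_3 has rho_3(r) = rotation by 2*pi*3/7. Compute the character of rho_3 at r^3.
chi_{rho_3}(r^3) = 2*cos(2*pi*3*3/7) = -2*cos(3*pi/7)

Justification: rho_3(r^3) is rotation by angle 2*pi*3*3/7, whose trace is 2*cos(2*pi*3*3/7) = -2*cos(3*pi/7).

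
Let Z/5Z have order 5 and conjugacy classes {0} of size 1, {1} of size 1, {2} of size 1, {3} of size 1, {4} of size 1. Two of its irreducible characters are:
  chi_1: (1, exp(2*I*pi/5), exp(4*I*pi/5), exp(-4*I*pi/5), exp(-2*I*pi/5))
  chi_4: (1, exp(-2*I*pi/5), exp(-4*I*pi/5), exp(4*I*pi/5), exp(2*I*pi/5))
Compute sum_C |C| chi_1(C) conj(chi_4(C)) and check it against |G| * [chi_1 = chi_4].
Sum = 0; so <chi_1, chi_4> = 0 (distinct irreducibles are orthogonal).

Compute term by term over conjugacy classes (|C| * chi_1(C) * conj(chi_4(C))):
  1*(1)*conj(1) + 1*(exp(2*I*pi/5))*conj(exp(-2*I*pi/5)) + 1*(exp(4*I*pi/5))*conj(exp(-4*I*pi/5)) + 1*(exp(-4*I*pi/5))*conj(exp(4*I*pi/5)) + 1*(exp(-2*I*pi/5))*conj(exp(2*I*pi/5))
  = (1) + (exp(4*I*pi/5)) + (exp(-2*I*pi/5)) + (exp(2*I*pi/5)) + (exp(-4*I*pi/5))
  = 0.
(Exp terms are combined using exp(i*s)*conj(exp(i*t)) = exp(i*(s-t)), and sums of them are collapsed using the identity that for every m > 1 the m distinct m-th roots of unity sum to 0, e.g. 1 + exp(2*I*pi/3) + exp(-2*I*pi/3) = 0.)
Dividing by |G| = 5 gives 0/5 = 0, matching the row-orthogonality relation <chi_1, chi_4> = [chi_1 = chi_4].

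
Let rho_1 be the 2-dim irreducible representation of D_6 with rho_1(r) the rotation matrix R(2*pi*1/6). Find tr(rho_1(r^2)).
chi_{rho_1}(r^2) = 2*cos(2*pi*1*2/6) = -1

Details: rho_1(r^2) is rotation by angle 2*pi*1*2/6, whose trace is 2*cos(2*pi*1*2/6) = -1.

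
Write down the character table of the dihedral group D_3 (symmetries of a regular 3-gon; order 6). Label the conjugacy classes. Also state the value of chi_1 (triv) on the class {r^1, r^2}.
Conjugacy classes: {e} of size 1, {r^1, r^2} of size 2, {s, sr, ..., sr^2} of size 3.
Character table:
  irrep \ class              {e} (size 1)  {r^1, r^2} (size 2)  {s, sr, ..., sr^2} (size 3)
  chi_1 (triv)               1             1                    1                          
  chi_2 (sign: r->1, s->-1)  1             1                    -1                         
  chi_3 (2d, j=1)            2             -1                   0                          

Spot check: chi_1 (triv) on {r^1, r^2} = 1.

D_3 has order 2*3 = 6 with 3 conjugacy classes, hence 3 irreducibles. Sum of squared dims 1 + 1 + 4 = 6 = |G|. Linear characters come from the abelianisation; the 2-dimensional irreps have character r^k -> 2*cos(2*pi*j*k/3), reflections -> 0.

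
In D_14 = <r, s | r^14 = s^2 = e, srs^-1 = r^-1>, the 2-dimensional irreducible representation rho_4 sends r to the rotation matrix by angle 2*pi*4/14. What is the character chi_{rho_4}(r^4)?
chi_{rho_4}(r^4) = 2*cos(2*pi*4*4/14) = 2*cos(16*pi/7)

Derivation: rho_4(r^4) is rotation by angle 2*pi*4*4/14, whose trace is 2*cos(2*pi*4*4/14) = 2*cos(16*pi/7).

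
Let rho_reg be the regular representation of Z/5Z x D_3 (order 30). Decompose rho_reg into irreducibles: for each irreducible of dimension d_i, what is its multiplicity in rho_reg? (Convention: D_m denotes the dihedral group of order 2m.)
Each irreducible V_i of dimension d_i appears with multiplicity d_i, i.e. rho_reg = (direct sum over all irreducibles V_i) d_i V_i. The irreducible dimensions for Z/5Z x D_3 are 1, 1, 1, 1, 1, 1, 1, 1, 1, 1, 2, 2, 2, 2, 2: 10 irreducibles of dimension 1, each with multiplicity 1; 5 irreducibles of dimension 2, each with multiplicity 2. Total dimension 10*1*1 + 5*2*2 = 30 = |G|.

Why: General theorem: in the regular representation of a finite group G, each irreducible appears with multiplicity equal to its dimension. Check: dim(rho_reg) = sum d_i^2 = 1 + 1 + 1 + 1 + 1 + 1 + 1 + 1 + 1 + 1 + 4 + 4 + 4 + 4 + 4 = 30 = |G|.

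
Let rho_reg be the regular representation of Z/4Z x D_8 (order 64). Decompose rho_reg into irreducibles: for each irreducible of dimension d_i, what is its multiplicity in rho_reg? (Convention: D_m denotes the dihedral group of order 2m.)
Each irreducible V_i of dimension d_i appears with multiplicity d_i, i.e. rho_reg = (direct sum over all irreducibles V_i) d_i V_i. The irreducible dimensions for Z/4Z x D_8 are 1, 1, 1, 1, 1, 1, 1, 1, 1, 1, 1, 1, 1, 1, 1, 1, 2, 2, 2, 2, 2, 2, 2, 2, 2, 2, 2, 2: 16 irreducibles of dimension 1, each with multiplicity 1; 12 irreducibles of dimension 2, each with multiplicity 2. Total dimension 16*1*1 + 12*2*2 = 64 = |G|.

Derivation: General theorem: in the regular representation of a finite group G, each irreducible appears with multiplicity equal to its dimension. Check: dim(rho_reg) = sum d_i^2 = 1 + 1 + 1 + 1 + 1 + 1 + 1 + 1 + 1 + 1 + 1 + 1 + 1 + 1 + 1 + 1 + 4 + 4 + 4 + 4 + 4 + 4 + 4 + 4 + 4 + 4 + 4 + 4 = 64 = |G|.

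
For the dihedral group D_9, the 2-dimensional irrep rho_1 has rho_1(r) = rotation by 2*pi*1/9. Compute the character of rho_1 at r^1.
chi_{rho_1}(r^1) = 2*cos(2*pi*1*1/9) = 2*cos(2*pi/9)

Working: rho_1(r^1) is rotation by angle 2*pi*1*1/9, whose trace is 2*cos(2*pi*1*1/9) = 2*cos(2*pi/9).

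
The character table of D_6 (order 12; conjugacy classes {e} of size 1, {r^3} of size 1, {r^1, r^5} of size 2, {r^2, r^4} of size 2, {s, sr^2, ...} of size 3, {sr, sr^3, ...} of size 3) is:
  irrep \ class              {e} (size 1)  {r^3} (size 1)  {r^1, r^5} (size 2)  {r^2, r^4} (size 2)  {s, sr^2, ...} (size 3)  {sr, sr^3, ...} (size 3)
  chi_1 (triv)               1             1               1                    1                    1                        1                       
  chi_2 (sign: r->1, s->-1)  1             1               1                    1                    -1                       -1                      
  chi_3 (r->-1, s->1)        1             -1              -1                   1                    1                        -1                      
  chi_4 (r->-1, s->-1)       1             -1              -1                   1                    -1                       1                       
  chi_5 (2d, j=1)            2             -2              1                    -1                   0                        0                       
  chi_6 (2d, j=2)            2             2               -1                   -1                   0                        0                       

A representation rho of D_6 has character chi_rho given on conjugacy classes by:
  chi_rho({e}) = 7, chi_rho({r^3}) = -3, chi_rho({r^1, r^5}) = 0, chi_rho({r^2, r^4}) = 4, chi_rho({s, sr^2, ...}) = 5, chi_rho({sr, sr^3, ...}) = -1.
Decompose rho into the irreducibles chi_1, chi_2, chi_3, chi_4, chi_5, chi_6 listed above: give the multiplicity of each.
Multiplicities: chi_1: 2, chi_2: 0, chi_3: 3, chi_4: 0, chi_5: 1, chi_6: 0.

Working: Use <chi_rho, chi> = (1/|G|) sum_C |C| * chi_rho(C) * conj(chi(C)) with |G| = 12 for each irreducible chi in the table:
  <chi_rho, chi_1> = (1/12)[1*(7)*conj(1) + 1*(-3)*conj(1) + 2*(0)*conj(1) + 2*(4)*conj(1) + 3*(5)*conj(1) + 3*(-1)*conj(1)]
      = (1/12)[(7) + (-3) + (0) + (8) + (15) + (-3)] = 24/12 = 2
  <chi_rho, chi_2> = (1/12)[1*(7)*conj(1) + 1*(-3)*conj(1) + 2*(0)*conj(1) + 2*(4)*conj(1) + 3*(5)*conj(-1) + 3*(-1)*conj(-1)]
      = (1/12)[(7) + (-3) + (0) + (8) + (-15) + (3)] = 0/12 = 0
  <chi_rho, chi_3> = (1/12)[1*(7)*conj(1) + 1*(-3)*conj(-1) + 2*(0)*conj(-1) + 2*(4)*conj(1) + 3*(5)*conj(1) + 3*(-1)*conj(-1)]
      = (1/12)[(7) + (3) + (0) + (8) + (15) + (3)] = 36/12 = 3
  <chi_rho, chi_4> = (1/12)[1*(7)*conj(1) + 1*(-3)*conj(-1) + 2*(0)*conj(-1) + 2*(4)*conj(1) + 3*(5)*conj(-1) + 3*(-1)*conj(1)]
      = (1/12)[(7) + (3) + (0) + (8) + (-15) + (-3)] = 0/12 = 0
  <chi_rho, chi_5> = (1/12)[1*(7)*conj(2) + 1*(-3)*conj(-2) + 2*(0)*conj(1) + 2*(4)*conj(-1) + 3*(5)*conj(0) + 3*(-1)*conj(0)]
      = (1/12)[(14) + (6) + (0) + (-8) + (0) + (0)] = 12/12 = 1
  <chi_rho, chi_6> = (1/12)[1*(7)*conj(2) + 1*(-3)*conj(2) + 2*(0)*conj(-1) + 2*(4)*conj(-1) + 3*(5)*conj(0) + 3*(-1)*conj(0)]
      = (1/12)[(14) + (-6) + (0) + (-8) + (0) + (0)] = 0/12 = 0
Dimension check: dim(rho) = sum (mult * dim) = 2*1 + 0*1 + 3*1 + 0*1 + 1*2 + 0*2 = 7 = chi_rho(e) = 7.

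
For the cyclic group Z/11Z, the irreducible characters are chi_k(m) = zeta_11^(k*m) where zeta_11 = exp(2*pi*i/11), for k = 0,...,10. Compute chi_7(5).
chi_7(5) = zeta_11^35 = exp(4*I*pi/11)

Why: chi_7(5) = zeta_11^(7*5) = zeta_11^35. Since zeta_11^11 = 1, this equals zeta_11^2 = exp(2*pi*i*2/11) = exp(4*I*pi/11).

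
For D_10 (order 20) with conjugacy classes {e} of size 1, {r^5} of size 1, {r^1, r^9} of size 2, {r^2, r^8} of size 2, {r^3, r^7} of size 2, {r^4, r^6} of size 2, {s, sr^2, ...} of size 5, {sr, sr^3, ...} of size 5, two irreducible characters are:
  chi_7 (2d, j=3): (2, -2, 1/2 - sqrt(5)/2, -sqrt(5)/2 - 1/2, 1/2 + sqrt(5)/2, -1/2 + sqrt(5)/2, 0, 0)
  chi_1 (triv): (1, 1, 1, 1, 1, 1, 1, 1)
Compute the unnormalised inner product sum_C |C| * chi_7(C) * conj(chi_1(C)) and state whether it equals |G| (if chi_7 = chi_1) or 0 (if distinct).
Sum = 0; so <chi_7, chi_1> = 0 (distinct irreducibles are orthogonal).

Argument: Compute term by term over conjugacy classes (|C| * chi_7(C) * conj(chi_1(C))):
  1*(2)*conj(1) + 1*(-2)*conj(1) + 2*(1/2 - sqrt(5)/2)*conj(1) + 2*(-sqrt(5)/2 - 1/2)*conj(1) + 2*(1/2 + sqrt(5)/2)*conj(1) + 2*(-1/2 + sqrt(5)/2)*conj(1) + 5*(0)*conj(1) + 5*(0)*conj(1)
  = (2) + (-2) + (1 - sqrt(5)) + (-sqrt(5) - 1) + (1 + sqrt(5)) + (-1 + sqrt(5)) + (0) + (0)
  = 0.
Dividing by |G| = 20 gives 0/20 = 0, matching the row-orthogonality relation <chi_7, chi_1> = [chi_7 = chi_1].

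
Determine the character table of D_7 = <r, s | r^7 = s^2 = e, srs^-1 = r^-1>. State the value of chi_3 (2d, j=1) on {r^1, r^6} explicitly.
Conjugacy classes: {e} of size 1, {r^1, r^6} of size 2, {r^2, r^5} of size 2, {r^3, r^4} of size 2, {s, sr, ..., sr^6} of size 7.
Character table:
  irrep \ class              {e} (size 1)  {r^1, r^6} (size 2)  {r^2, r^5} (size 2)  {r^3, r^4} (size 2)  {s, sr, ..., sr^6} (size 7)
  chi_1 (triv)               1             1                    1                    1                    1                          
  chi_2 (sign: r->1, s->-1)  1             1                    1                    1                    -1                         
  chi_3 (2d, j=1)            2             2*cos(2*pi/7)        -2*cos(3*pi/7)       -2*cos(pi/7)         0                          
  chi_4 (2d, j=2)            2             -2*cos(3*pi/7)       -2*cos(pi/7)         2*cos(2*pi/7)        0                          
  chi_5 (2d, j=3)            2             -2*cos(pi/7)         2*cos(2*pi/7)        -2*cos(3*pi/7)       0                          

Spot check: chi_3 (2d, j=1) on {r^1, r^6} = 2*cos(2*pi/7).

Derivation: D_7 has order 2*7 = 14 with 5 conjugacy classes, hence 5 irreducibles. Sum of squared dims 1 + 1 + 4 + 4 + 4 = 14 = |G|. Linear characters come from the abelianisation; the 2-dimensional irreps have character r^k -> 2*cos(2*pi*j*k/7), reflections -> 0.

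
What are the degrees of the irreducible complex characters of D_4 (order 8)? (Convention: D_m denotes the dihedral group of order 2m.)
Dimensions: 1, 1, 1, 1, 2

Working: There are 5 irreducibles (= number of conjugacy classes). Their dimensions d_i satisfy sum d_i^2 = |G| = 8: 1 + 1 + 1 + 1 + 4 = 8.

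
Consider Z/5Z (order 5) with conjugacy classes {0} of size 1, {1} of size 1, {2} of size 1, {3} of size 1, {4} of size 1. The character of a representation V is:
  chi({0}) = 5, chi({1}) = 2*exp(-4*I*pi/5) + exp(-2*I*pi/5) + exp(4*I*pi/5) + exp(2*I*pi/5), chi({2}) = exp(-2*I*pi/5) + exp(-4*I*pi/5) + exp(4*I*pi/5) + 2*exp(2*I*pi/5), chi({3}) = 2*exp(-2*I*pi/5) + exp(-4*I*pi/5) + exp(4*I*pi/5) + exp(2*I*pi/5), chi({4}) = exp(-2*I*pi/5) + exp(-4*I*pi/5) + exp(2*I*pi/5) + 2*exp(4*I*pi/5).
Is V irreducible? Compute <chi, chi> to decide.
Not irreducible (reducible): <chi, chi> = 7 > 1.

Justification: <chi, chi> = (1/|G|) sum_C |C| * |chi(C)|^2 = (1/5)[1*|5|^2 + 1*|2*exp(-4*I*pi/5) + exp(-2*I*pi/5) + exp(4*I*pi/5) + exp(2*I*pi/5)|^2 + 1*|exp(-2*I*pi/5) + exp(-4*I*pi/5) + exp(4*I*pi/5) + 2*exp(2*I*pi/5)|^2 + 1*|2*exp(-2*I*pi/5) + exp(-4*I*pi/5) + exp(4*I*pi/5) + exp(2*I*pi/5)|^2 + 1*|exp(-2*I*pi/5) + exp(-4*I*pi/5) + exp(2*I*pi/5) + 2*exp(4*I*pi/5)|^2]
  = (1/5)[(25) + (7 + 5*exp(-2*I*pi/5) + 4*exp(-4*I*pi/5) + 4*exp(4*I*pi/5) + 5*exp(2*I*pi/5)) + (7 + 4*exp(-2*I*pi/5) + 5*exp(-4*I*pi/5) + 5*exp(4*I*pi/5) + 4*exp(2*I*pi/5)) + (7 + 4*exp(-2*I*pi/5) + 5*exp(-4*I*pi/5) + 5*exp(4*I*pi/5) + 4*exp(2*I*pi/5)) + (7 + 5*exp(-2*I*pi/5) + 4*exp(-4*I*pi/5) + 4*exp(4*I*pi/5) + 5*exp(2*I*pi/5))] = 35/5 = 7.
(Exp terms are combined using exp(i*s)*conj(exp(i*t)) = exp(i*(s-t)), and sums of them are collapsed using the identity that for every m > 1 the m distinct m-th roots of unity sum to 0, e.g. 1 + exp(2*I*pi/3) + exp(-2*I*pi/3) = 0.)
A character is irreducible iff <chi, chi> = 1, so this representation is reducible.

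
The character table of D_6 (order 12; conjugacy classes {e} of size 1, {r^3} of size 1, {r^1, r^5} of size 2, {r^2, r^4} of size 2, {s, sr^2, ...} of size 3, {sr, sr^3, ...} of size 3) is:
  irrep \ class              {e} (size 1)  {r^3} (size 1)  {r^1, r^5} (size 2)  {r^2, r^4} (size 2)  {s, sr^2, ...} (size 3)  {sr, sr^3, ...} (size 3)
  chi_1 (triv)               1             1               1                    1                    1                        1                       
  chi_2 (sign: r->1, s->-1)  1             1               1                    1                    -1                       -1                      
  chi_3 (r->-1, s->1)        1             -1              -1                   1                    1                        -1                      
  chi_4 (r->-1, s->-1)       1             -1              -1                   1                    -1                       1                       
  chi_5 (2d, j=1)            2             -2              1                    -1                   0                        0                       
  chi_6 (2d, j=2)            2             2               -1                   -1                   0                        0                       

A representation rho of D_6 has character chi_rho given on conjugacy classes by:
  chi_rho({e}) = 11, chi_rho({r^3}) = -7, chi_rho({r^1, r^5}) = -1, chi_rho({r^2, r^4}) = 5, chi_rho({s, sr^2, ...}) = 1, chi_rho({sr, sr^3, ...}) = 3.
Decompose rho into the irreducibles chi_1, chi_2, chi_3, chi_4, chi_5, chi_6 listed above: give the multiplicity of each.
Multiplicities: chi_1: 2, chi_2: 0, chi_3: 2, chi_4: 3, chi_5: 2, chi_6: 0.

Why: Use <chi_rho, chi> = (1/|G|) sum_C |C| * chi_rho(C) * conj(chi(C)) with |G| = 12 for each irreducible chi in the table:
  <chi_rho, chi_1> = (1/12)[1*(11)*conj(1) + 1*(-7)*conj(1) + 2*(-1)*conj(1) + 2*(5)*conj(1) + 3*(1)*conj(1) + 3*(3)*conj(1)]
      = (1/12)[(11) + (-7) + (-2) + (10) + (3) + (9)] = 24/12 = 2
  <chi_rho, chi_2> = (1/12)[1*(11)*conj(1) + 1*(-7)*conj(1) + 2*(-1)*conj(1) + 2*(5)*conj(1) + 3*(1)*conj(-1) + 3*(3)*conj(-1)]
      = (1/12)[(11) + (-7) + (-2) + (10) + (-3) + (-9)] = 0/12 = 0
  <chi_rho, chi_3> = (1/12)[1*(11)*conj(1) + 1*(-7)*conj(-1) + 2*(-1)*conj(-1) + 2*(5)*conj(1) + 3*(1)*conj(1) + 3*(3)*conj(-1)]
      = (1/12)[(11) + (7) + (2) + (10) + (3) + (-9)] = 24/12 = 2
  <chi_rho, chi_4> = (1/12)[1*(11)*conj(1) + 1*(-7)*conj(-1) + 2*(-1)*conj(-1) + 2*(5)*conj(1) + 3*(1)*conj(-1) + 3*(3)*conj(1)]
      = (1/12)[(11) + (7) + (2) + (10) + (-3) + (9)] = 36/12 = 3
  <chi_rho, chi_5> = (1/12)[1*(11)*conj(2) + 1*(-7)*conj(-2) + 2*(-1)*conj(1) + 2*(5)*conj(-1) + 3*(1)*conj(0) + 3*(3)*conj(0)]
      = (1/12)[(22) + (14) + (-2) + (-10) + (0) + (0)] = 24/12 = 2
  <chi_rho, chi_6> = (1/12)[1*(11)*conj(2) + 1*(-7)*conj(2) + 2*(-1)*conj(-1) + 2*(5)*conj(-1) + 3*(1)*conj(0) + 3*(3)*conj(0)]
      = (1/12)[(22) + (-14) + (2) + (-10) + (0) + (0)] = 0/12 = 0
Dimension check: dim(rho) = sum (mult * dim) = 2*1 + 0*1 + 2*1 + 3*1 + 2*2 + 0*2 = 11 = chi_rho(e) = 11.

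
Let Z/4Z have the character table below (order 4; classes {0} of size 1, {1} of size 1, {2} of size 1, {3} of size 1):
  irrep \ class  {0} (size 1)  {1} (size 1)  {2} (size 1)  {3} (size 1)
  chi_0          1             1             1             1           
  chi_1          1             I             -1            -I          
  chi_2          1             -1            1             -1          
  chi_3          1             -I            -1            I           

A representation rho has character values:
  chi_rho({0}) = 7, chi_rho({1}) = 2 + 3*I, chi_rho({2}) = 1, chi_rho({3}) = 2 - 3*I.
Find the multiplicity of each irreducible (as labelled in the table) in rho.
Multiplicities: chi_0: 3, chi_1: 3, chi_2: 1, chi_3: 0.

Working: Use <chi_rho, chi> = (1/|G|) sum_C |C| * chi_rho(C) * conj(chi(C)) with |G| = 4 for each irreducible chi in the table:
  <chi_rho, chi_0> = (1/4)[1*(7)*conj(1) + 1*(2 + 3*I)*conj(1) + 1*(1)*conj(1) + 1*(2 - 3*I)*conj(1)]
      = (1/4)[(7) + (2 + 3*I) + (1) + (2 - 3*I)] = 12/4 = 3
  <chi_rho, chi_1> = (1/4)[1*(7)*conj(1) + 1*(2 + 3*I)*conj(I) + 1*(1)*conj(-1) + 1*(2 - 3*I)*conj(-I)]
      = (1/4)[(7) + (3 - 2*I) + (-1) + (3 + 2*I)] = 12/4 = 3
  <chi_rho, chi_2> = (1/4)[1*(7)*conj(1) + 1*(2 + 3*I)*conj(-1) + 1*(1)*conj(1) + 1*(2 - 3*I)*conj(-1)]
      = (1/4)[(7) + (-2 - 3*I) + (1) + (-2 + 3*I)] = 4/4 = 1
  <chi_rho, chi_3> = (1/4)[1*(7)*conj(1) + 1*(2 + 3*I)*conj(-I) + 1*(1)*conj(-1) + 1*(2 - 3*I)*conj(I)]
      = (1/4)[(7) + (-3 + 2*I) + (-1) + (-3 - 2*I)] = 0/4 = 0
(Exp terms are combined using exp(i*s)*conj(exp(i*t)) = exp(i*(s-t)), and sums of them are collapsed using the identity that for every m > 1 the m distinct m-th roots of unity sum to 0, e.g. 1 + exp(2*I*pi/3) + exp(-2*I*pi/3) = 0.)
Dimension check: dim(rho) = sum (mult * dim) = 3*1 + 3*1 + 1*1 + 0*1 = 7 = chi_rho(e) = 7.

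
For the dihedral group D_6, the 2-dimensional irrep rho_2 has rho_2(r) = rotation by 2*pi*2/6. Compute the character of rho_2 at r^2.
chi_{rho_2}(r^2) = 2*cos(2*pi*2*2/6) = -1

Reasoning: rho_2(r^2) is rotation by angle 2*pi*2*2/6, whose trace is 2*cos(2*pi*2*2/6) = -1.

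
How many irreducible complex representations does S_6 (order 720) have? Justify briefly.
11

Working: The number of irreducible complex representations of a finite group equals its number of conjugacy classes. Conjugacy classes in S_6 correspond to cycle types, i.e. partitions of 6; there are p(6) = 11 of them, so S_6 (order 720) has exactly 11 irreducible complex representations.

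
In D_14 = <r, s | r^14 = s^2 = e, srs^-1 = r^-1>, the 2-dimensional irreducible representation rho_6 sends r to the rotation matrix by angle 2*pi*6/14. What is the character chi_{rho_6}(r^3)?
chi_{rho_6}(r^3) = 2*cos(2*pi*6*3/14) = -2*cos(3*pi/7)

Justification: rho_6(r^3) is rotation by angle 2*pi*6*3/14, whose trace is 2*cos(2*pi*6*3/14) = -2*cos(3*pi/7).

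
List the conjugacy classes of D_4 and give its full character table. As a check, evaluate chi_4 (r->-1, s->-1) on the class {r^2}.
Conjugacy classes: {e} of size 1, {r^2} of size 1, {r^1, r^3} of size 2, {s, sr^2, ...} of size 2, {sr, sr^3, ...} of size 2.
Character table:
  irrep \ class              {e} (size 1)  {r^2} (size 1)  {r^1, r^3} (size 2)  {s, sr^2, ...} (size 2)  {sr, sr^3, ...} (size 2)
  chi_1 (triv)               1             1               1                    1                        1                       
  chi_2 (sign: r->1, s->-1)  1             1               1                    -1                       -1                      
  chi_3 (r->-1, s->1)        1             1               -1                   1                        -1                      
  chi_4 (r->-1, s->-1)       1             1               -1                   -1                       1                       
  chi_5 (2d, j=1)            2             -2              0                    0                        0                       

Spot check: chi_4 (r->-1, s->-1) on {r^2} = 1.

Proof sketch: D_4 has order 2*4 = 8 with 5 conjugacy classes, hence 5 irreducibles. Sum of squared dims 1 + 1 + 1 + 1 + 4 = 8 = |G|. Linear characters come from the abelianisation; the 2-dimensional irreps have character r^k -> 2*cos(2*pi*j*k/4), reflections -> 0.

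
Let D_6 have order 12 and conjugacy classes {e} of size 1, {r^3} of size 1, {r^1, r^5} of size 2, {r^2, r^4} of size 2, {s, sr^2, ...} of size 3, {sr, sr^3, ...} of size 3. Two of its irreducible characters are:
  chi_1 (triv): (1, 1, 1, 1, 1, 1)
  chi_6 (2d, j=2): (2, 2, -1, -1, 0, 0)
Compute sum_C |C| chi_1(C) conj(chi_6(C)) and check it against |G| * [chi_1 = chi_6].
Sum = 0; so <chi_1, chi_6> = 0 (distinct irreducibles are orthogonal).

Details: Compute term by term over conjugacy classes (|C| * chi_1(C) * conj(chi_6(C))):
  1*(1)*conj(2) + 1*(1)*conj(2) + 2*(1)*conj(-1) + 2*(1)*conj(-1) + 3*(1)*conj(0) + 3*(1)*conj(0)
  = (2) + (2) + (-2) + (-2) + (0) + (0)
  = 0.
Dividing by |G| = 12 gives 0/12 = 0, matching the row-orthogonality relation <chi_1, chi_6> = [chi_1 = chi_6].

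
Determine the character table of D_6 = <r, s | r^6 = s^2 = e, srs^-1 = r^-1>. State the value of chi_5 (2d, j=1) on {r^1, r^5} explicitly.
Conjugacy classes: {e} of size 1, {r^3} of size 1, {r^1, r^5} of size 2, {r^2, r^4} of size 2, {s, sr^2, ...} of size 3, {sr, sr^3, ...} of size 3.
Character table:
  irrep \ class              {e} (size 1)  {r^3} (size 1)  {r^1, r^5} (size 2)  {r^2, r^4} (size 2)  {s, sr^2, ...} (size 3)  {sr, sr^3, ...} (size 3)
  chi_1 (triv)               1             1               1                    1                    1                        1                       
  chi_2 (sign: r->1, s->-1)  1             1               1                    1                    -1                       -1                      
  chi_3 (r->-1, s->1)        1             -1              -1                   1                    1                        -1                      
  chi_4 (r->-1, s->-1)       1             -1              -1                   1                    -1                       1                       
  chi_5 (2d, j=1)            2             -2              1                    -1                   0                        0                       
  chi_6 (2d, j=2)            2             2               -1                   -1                   0                        0                       

Spot check: chi_5 (2d, j=1) on {r^1, r^5} = 1.

Proof sketch: D_6 has order 2*6 = 12 with 6 conjugacy classes, hence 6 irreducibles. Sum of squared dims 1 + 1 + 1 + 1 + 4 + 4 = 12 = |G|. Linear characters come from the abelianisation; the 2-dimensional irreps have character r^k -> 2*cos(2*pi*j*k/6), reflections -> 0.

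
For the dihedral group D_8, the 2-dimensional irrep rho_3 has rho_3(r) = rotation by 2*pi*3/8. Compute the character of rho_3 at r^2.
chi_{rho_3}(r^2) = 2*cos(2*pi*3*2/8) = 0

Explanation: rho_3(r^2) is rotation by angle 2*pi*3*2/8, whose trace is 2*cos(2*pi*3*2/8) = 0.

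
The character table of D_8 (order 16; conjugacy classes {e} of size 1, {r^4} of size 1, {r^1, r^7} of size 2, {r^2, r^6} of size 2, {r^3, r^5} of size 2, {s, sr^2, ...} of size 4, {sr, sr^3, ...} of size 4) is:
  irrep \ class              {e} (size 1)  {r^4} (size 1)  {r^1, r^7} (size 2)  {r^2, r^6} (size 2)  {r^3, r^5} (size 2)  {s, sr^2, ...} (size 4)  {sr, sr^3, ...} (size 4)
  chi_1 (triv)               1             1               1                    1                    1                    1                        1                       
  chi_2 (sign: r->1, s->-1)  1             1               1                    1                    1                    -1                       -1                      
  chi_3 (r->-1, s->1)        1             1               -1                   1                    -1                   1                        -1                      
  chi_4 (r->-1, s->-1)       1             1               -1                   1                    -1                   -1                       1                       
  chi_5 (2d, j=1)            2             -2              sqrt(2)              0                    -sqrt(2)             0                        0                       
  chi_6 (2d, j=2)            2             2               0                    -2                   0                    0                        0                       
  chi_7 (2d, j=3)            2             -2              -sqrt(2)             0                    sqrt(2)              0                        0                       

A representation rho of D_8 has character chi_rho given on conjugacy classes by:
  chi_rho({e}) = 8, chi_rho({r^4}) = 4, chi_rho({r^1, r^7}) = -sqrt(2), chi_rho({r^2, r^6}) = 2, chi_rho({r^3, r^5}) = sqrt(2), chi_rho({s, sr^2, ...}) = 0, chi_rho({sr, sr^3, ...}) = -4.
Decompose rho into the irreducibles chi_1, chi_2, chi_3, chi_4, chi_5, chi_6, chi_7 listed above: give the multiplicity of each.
Multiplicities: chi_1: 0, chi_2: 2, chi_3: 2, chi_4: 0, chi_5: 0, chi_6: 1, chi_7: 1.

Solution. Use <chi_rho, chi> = (1/|G|) sum_C |C| * chi_rho(C) * conj(chi(C)) with |G| = 16 for each irreducible chi in the table:
  <chi_rho, chi_1> = (1/16)[1*(8)*conj(1) + 1*(4)*conj(1) + 2*(-sqrt(2))*conj(1) + 2*(2)*conj(1) + 2*(sqrt(2))*conj(1) + 4*(0)*conj(1) + 4*(-4)*conj(1)]
      = (1/16)[(8) + (4) + (-2*sqrt(2)) + (4) + (2*sqrt(2)) + (0) + (-16)] = 0/16 = 0
  <chi_rho, chi_2> = (1/16)[1*(8)*conj(1) + 1*(4)*conj(1) + 2*(-sqrt(2))*conj(1) + 2*(2)*conj(1) + 2*(sqrt(2))*conj(1) + 4*(0)*conj(-1) + 4*(-4)*conj(-1)]
      = (1/16)[(8) + (4) + (-2*sqrt(2)) + (4) + (2*sqrt(2)) + (0) + (16)] = 32/16 = 2
  <chi_rho, chi_3> = (1/16)[1*(8)*conj(1) + 1*(4)*conj(1) + 2*(-sqrt(2))*conj(-1) + 2*(2)*conj(1) + 2*(sqrt(2))*conj(-1) + 4*(0)*conj(1) + 4*(-4)*conj(-1)]
      = (1/16)[(8) + (4) + (2*sqrt(2)) + (4) + (-2*sqrt(2)) + (0) + (16)] = 32/16 = 2
  <chi_rho, chi_4> = (1/16)[1*(8)*conj(1) + 1*(4)*conj(1) + 2*(-sqrt(2))*conj(-1) + 2*(2)*conj(1) + 2*(sqrt(2))*conj(-1) + 4*(0)*conj(-1) + 4*(-4)*conj(1)]
      = (1/16)[(8) + (4) + (2*sqrt(2)) + (4) + (-2*sqrt(2)) + (0) + (-16)] = 0/16 = 0
  <chi_rho, chi_5> = (1/16)[1*(8)*conj(2) + 1*(4)*conj(-2) + 2*(-sqrt(2))*conj(sqrt(2)) + 2*(2)*conj(0) + 2*(sqrt(2))*conj(-sqrt(2)) + 4*(0)*conj(0) + 4*(-4)*conj(0)]
      = (1/16)[(16) + (-8) + (-4) + (0) + (-4) + (0) + (0)] = 0/16 = 0
  <chi_rho, chi_6> = (1/16)[1*(8)*conj(2) + 1*(4)*conj(2) + 2*(-sqrt(2))*conj(0) + 2*(2)*conj(-2) + 2*(sqrt(2))*conj(0) + 4*(0)*conj(0) + 4*(-4)*conj(0)]
      = (1/16)[(16) + (8) + (0) + (-8) + (0) + (0) + (0)] = 16/16 = 1
  <chi_rho, chi_7> = (1/16)[1*(8)*conj(2) + 1*(4)*conj(-2) + 2*(-sqrt(2))*conj(-sqrt(2)) + 2*(2)*conj(0) + 2*(sqrt(2))*conj(sqrt(2)) + 4*(0)*conj(0) + 4*(-4)*conj(0)]
      = (1/16)[(16) + (-8) + (4) + (0) + (4) + (0) + (0)] = 16/16 = 1
Dimension check: dim(rho) = sum (mult * dim) = 0*1 + 2*1 + 2*1 + 0*1 + 0*2 + 1*2 + 1*2 = 8 = chi_rho(e) = 8.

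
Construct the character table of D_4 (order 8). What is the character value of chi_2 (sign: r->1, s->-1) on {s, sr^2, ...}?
Conjugacy classes: {e} of size 1, {r^2} of size 1, {r^1, r^3} of size 2, {s, sr^2, ...} of size 2, {sr, sr^3, ...} of size 2.
Character table:
  irrep \ class              {e} (size 1)  {r^2} (size 1)  {r^1, r^3} (size 2)  {s, sr^2, ...} (size 2)  {sr, sr^3, ...} (size 2)
  chi_1 (triv)               1             1               1                    1                        1                       
  chi_2 (sign: r->1, s->-1)  1             1               1                    -1                       -1                      
  chi_3 (r->-1, s->1)        1             1               -1                   1                        -1                      
  chi_4 (r->-1, s->-1)       1             1               -1                   -1                       1                       
  chi_5 (2d, j=1)            2             -2              0                    0                        0                       

Spot check: chi_2 (sign: r->1, s->-1) on {s, sr^2, ...} = -1.

Derivation: D_4 has order 2*4 = 8 with 5 conjugacy classes, hence 5 irreducibles. Sum of squared dims 1 + 1 + 1 + 1 + 4 = 8 = |G|. Linear characters come from the abelianisation; the 2-dimensional irreps have character r^k -> 2*cos(2*pi*j*k/4), reflections -> 0.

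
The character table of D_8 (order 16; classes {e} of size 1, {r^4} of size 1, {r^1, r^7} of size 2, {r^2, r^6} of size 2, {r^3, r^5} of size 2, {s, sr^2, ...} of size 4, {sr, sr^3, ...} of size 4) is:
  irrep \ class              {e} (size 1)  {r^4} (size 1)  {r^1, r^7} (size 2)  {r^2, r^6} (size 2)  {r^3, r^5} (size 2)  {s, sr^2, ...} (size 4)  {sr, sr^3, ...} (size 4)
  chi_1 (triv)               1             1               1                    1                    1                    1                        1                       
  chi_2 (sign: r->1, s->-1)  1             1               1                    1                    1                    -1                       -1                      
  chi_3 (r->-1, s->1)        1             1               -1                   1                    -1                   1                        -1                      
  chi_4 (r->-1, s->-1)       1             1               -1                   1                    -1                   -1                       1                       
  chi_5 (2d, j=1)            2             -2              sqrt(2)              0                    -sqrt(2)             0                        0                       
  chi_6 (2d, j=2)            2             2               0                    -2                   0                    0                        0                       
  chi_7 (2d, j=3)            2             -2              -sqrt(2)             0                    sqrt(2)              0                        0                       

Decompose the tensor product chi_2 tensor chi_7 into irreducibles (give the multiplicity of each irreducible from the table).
chi_2 tensor chi_7 = chi_7 (all other irreducibles have multiplicity 0).

Justification: The character of a tensor product is the pointwise product (chi_2 * chi_7)(C) = chi_2(C) * chi_7(C):
  {e}: (1)*(2), {r^4}: (1)*(-2), {r^1, r^7}: (1)*(-sqrt(2)), {r^2, r^6}: (1)*(0), {r^3, r^5}: (1)*(sqrt(2)), {s, sr^2, ...}: (-1)*(0), {sr, sr^3, ...}: (-1)*(0)
so (chi_2 * chi_7) takes values
  {e} -> 2, {r^4} -> -2, {r^1, r^7} -> -sqrt(2), {r^2, r^6} -> 0, {r^3, r^5} -> sqrt(2), {s, sr^2, ...} -> 0, {sr, sr^3, ...} -> 0.
Now take the inner product of this character with each irreducible chi from the table, <chi_2*chi_7, chi> = (1/16) sum_C |C| (chi_2*chi_7)(C) conj(chi(C)):
  <chi_2*chi_7, chi_1> = (1/16)[1*(2)*conj(1) + 1*(-2)*conj(1) + 2*(-sqrt(2))*conj(1) + 2*(0)*conj(1) + 2*(sqrt(2))*conj(1) + 4*(0)*conj(1) + 4*(0)*conj(1)]
      = (1/16)[(2) + (-2) + (-2*sqrt(2)) + (0) + (2*sqrt(2)) + (0) + (0)] = 0/16 = 0
  <chi_2*chi_7, chi_2> = (1/16)[1*(2)*conj(1) + 1*(-2)*conj(1) + 2*(-sqrt(2))*conj(1) + 2*(0)*conj(1) + 2*(sqrt(2))*conj(1) + 4*(0)*conj(-1) + 4*(0)*conj(-1)]
      = (1/16)[(2) + (-2) + (-2*sqrt(2)) + (0) + (2*sqrt(2)) + (0) + (0)] = 0/16 = 0
  <chi_2*chi_7, chi_3> = (1/16)[1*(2)*conj(1) + 1*(-2)*conj(1) + 2*(-sqrt(2))*conj(-1) + 2*(0)*conj(1) + 2*(sqrt(2))*conj(-1) + 4*(0)*conj(1) + 4*(0)*conj(-1)]
      = (1/16)[(2) + (-2) + (2*sqrt(2)) + (0) + (-2*sqrt(2)) + (0) + (0)] = 0/16 = 0
  <chi_2*chi_7, chi_4> = (1/16)[1*(2)*conj(1) + 1*(-2)*conj(1) + 2*(-sqrt(2))*conj(-1) + 2*(0)*conj(1) + 2*(sqrt(2))*conj(-1) + 4*(0)*conj(-1) + 4*(0)*conj(1)]
      = (1/16)[(2) + (-2) + (2*sqrt(2)) + (0) + (-2*sqrt(2)) + (0) + (0)] = 0/16 = 0
  <chi_2*chi_7, chi_5> = (1/16)[1*(2)*conj(2) + 1*(-2)*conj(-2) + 2*(-sqrt(2))*conj(sqrt(2)) + 2*(0)*conj(0) + 2*(sqrt(2))*conj(-sqrt(2)) + 4*(0)*conj(0) + 4*(0)*conj(0)]
      = (1/16)[(4) + (4) + (-4) + (0) + (-4) + (0) + (0)] = 0/16 = 0
  <chi_2*chi_7, chi_6> = (1/16)[1*(2)*conj(2) + 1*(-2)*conj(2) + 2*(-sqrt(2))*conj(0) + 2*(0)*conj(-2) + 2*(sqrt(2))*conj(0) + 4*(0)*conj(0) + 4*(0)*conj(0)]
      = (1/16)[(4) + (-4) + (0) + (0) + (0) + (0) + (0)] = 0/16 = 0
  <chi_2*chi_7, chi_7> = (1/16)[1*(2)*conj(2) + 1*(-2)*conj(-2) + 2*(-sqrt(2))*conj(-sqrt(2)) + 2*(0)*conj(0) + 2*(sqrt(2))*conj(sqrt(2)) + 4*(0)*conj(0) + 4*(0)*conj(0)]
      = (1/16)[(4) + (4) + (4) + (0) + (4) + (0) + (0)] = 16/16 = 1
Hence the multiplicities are chi_7: 1. Dimension check: dim(chi_2)*dim(chi_7) = 1*2 = 2 and sum (mult * dim) = 1*2 = 2.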